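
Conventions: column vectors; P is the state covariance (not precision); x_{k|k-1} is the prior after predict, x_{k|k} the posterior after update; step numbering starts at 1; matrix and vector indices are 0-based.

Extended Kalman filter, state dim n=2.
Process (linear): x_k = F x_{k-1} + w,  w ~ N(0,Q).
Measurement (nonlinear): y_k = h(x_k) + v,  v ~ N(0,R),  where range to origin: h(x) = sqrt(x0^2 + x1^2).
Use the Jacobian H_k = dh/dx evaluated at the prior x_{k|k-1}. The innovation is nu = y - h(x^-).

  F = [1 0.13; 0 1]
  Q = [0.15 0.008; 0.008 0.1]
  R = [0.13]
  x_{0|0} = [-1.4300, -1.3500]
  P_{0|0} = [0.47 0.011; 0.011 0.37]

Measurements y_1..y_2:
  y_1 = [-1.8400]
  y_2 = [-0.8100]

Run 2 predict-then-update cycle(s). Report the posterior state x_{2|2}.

x_post = [-0.3053, 0.3147]

step 1: x^-=[-1.6055, -1.3500]  P^-=[0.6291 0.0671; 0.0671 0.4700]  H_jac=[-0.7654 -0.6436]  S=[0.7593]  K=[-0.6910; -0.4660]  nu=[-3.9376]  x^+=[1.1155, 0.4849]  P^+=[0.2665 -0.1774; -0.1774 0.3051]
step 2: x^-=[1.1785, 0.4849]  P^-=[0.3756 -0.1297; -0.1297 0.4051]  H_jac=[0.9248 0.3805]  S=[0.4185]  K=[0.7119; 0.0817]  nu=[-2.0844]  x^+=[-0.3053, 0.3147]  P^+=[0.1635 -0.1541; -0.1541 0.4023]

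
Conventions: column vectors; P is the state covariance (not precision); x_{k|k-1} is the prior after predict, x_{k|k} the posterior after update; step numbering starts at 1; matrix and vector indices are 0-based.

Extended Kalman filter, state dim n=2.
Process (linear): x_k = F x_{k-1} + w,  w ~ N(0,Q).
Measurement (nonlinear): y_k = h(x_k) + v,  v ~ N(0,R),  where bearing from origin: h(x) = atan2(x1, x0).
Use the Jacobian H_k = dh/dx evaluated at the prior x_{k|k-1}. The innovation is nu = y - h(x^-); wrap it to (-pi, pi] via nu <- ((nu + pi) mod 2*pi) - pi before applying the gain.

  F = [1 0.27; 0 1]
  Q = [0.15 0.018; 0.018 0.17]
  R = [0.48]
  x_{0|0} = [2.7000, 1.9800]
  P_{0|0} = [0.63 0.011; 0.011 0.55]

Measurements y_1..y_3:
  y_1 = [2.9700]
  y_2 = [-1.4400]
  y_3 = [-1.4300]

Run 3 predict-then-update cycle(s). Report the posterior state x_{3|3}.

step 1: x^-=[3.2346, 1.9800]  P^-=[0.8260 0.1775; 0.1775 0.7200]  H_jac=[-0.1377 0.2249]  S=[0.5211]  K=[-0.1416; 0.2638]  nu=[2.4207]  x^+=[2.8918, 2.6187]  P^+=[0.8156 0.1970; 0.1970 0.6837]
step 2: x^-=[3.5988, 2.6187]  P^-=[1.1218 0.3996; 0.3996 0.8537]  H_jac=[-0.1322 0.1817]  S=[0.5086]  K=[-0.1489; 0.2011]  nu=[-2.0690]  x^+=[3.9068, 2.2026]  P^+=[1.1105 0.4148; 0.4148 0.8332]
step 3: x^-=[4.5015, 2.2026]  P^-=[1.5453 0.6578; 0.6578 1.0032]  H_jac=[-0.0877 0.1792]  S=[0.5034]  K=[-0.0350; 0.2426]  nu=[-1.8851]  x^+=[4.5675, 1.7454]  P^+=[1.5446 0.6620; 0.6620 0.9735]

x_post = [4.5675, 1.7454]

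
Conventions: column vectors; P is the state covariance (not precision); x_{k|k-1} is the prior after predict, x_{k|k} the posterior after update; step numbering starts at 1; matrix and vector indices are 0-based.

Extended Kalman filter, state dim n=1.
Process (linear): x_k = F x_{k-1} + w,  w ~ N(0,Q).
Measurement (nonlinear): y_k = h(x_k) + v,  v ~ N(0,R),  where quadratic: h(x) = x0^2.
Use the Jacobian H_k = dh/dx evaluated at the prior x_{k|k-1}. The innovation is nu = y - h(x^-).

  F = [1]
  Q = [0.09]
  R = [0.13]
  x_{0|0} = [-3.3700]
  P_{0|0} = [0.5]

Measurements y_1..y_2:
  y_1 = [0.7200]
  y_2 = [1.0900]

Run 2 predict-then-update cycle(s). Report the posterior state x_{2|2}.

step 1: x^-=[-3.3700]  P^-=[0.5900]  H_jac=[-6.7400]  S=[26.9323]  K=[-0.1477]  nu=[-10.6369]  x^+=[-1.7994]  P^+=[0.0028]
step 2: x^-=[-1.7994]  P^-=[0.0928]  H_jac=[-3.5989]  S=[1.3326]  K=[-0.2508]  nu=[-2.1480]  x^+=[-1.2608]  P^+=[0.0091]

x_post = [-1.2608]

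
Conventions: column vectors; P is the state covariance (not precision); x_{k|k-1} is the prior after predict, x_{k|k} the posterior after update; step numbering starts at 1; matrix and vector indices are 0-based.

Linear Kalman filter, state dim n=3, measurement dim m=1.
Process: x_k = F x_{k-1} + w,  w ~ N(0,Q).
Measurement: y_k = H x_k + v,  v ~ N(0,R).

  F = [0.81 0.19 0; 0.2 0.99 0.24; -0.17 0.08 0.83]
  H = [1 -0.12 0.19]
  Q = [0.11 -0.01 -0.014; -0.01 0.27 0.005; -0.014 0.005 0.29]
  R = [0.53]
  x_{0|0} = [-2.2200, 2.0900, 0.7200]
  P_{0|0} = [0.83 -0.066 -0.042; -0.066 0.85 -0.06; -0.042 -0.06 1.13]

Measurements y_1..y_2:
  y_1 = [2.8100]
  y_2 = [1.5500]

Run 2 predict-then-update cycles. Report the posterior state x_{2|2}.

step 1: x^-=[-1.4011, 1.7979, 1.1422]  P^-=[0.6649 0.2180 -0.1552; 0.2180 1.1427 0.2235; -0.1552 0.2235 1.1036]  S=[1.1297]  K=[0.5393; 0.1092; 0.0245]  nu=[4.2098]  x^+=[0.8693, 2.2576, 1.2452]  P^+=[0.3363 0.1515 -0.1701; 0.1515 1.1292 0.2205; -0.1701 0.2205 1.1029]
step 2: x^-=[1.1331, 2.7077, 1.0663]  P^-=[0.4181 0.3611 -0.1178; 0.3611 1.6022 0.4438; -0.1178 0.4438 1.1399]  S=[0.8606]  K=[0.4094; 0.2942; 0.0529]  nu=[0.5392]  x^+=[1.3539, 2.8663, 1.0948]  P^+=[0.2738 0.2575 -0.1365; 0.2575 1.5277 0.4304; -0.1365 0.4304 1.1375]

x_post = [1.3539, 2.8663, 1.0948]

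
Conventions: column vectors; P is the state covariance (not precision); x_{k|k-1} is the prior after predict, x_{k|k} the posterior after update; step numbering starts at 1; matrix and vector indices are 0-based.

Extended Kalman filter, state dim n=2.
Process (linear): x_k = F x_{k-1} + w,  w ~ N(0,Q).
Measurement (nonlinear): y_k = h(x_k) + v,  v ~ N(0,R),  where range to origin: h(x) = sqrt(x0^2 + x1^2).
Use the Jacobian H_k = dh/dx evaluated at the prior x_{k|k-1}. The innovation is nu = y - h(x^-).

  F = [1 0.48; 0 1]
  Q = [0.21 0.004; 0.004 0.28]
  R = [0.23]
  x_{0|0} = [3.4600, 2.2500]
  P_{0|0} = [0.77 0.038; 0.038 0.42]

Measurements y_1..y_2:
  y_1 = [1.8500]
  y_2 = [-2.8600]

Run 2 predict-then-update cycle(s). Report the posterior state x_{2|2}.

step 1: x^-=[4.5400, 2.2500]  P^-=[1.1132 0.2436; 0.2436 0.7000]  H_jac=[0.8960 0.4441]  S=[1.4556]  K=[0.7596; 0.3635]  nu=[-3.2170]  x^+=[2.0965, 1.0807]  P^+=[0.2734 -0.1583; -0.1583 0.5077]
step 2: x^-=[2.6152, 1.0807]  P^-=[0.4484 0.0894; 0.0894 0.7877]  H_jac=[0.9242 0.3819]  S=[0.7910]  K=[0.5671; 0.4847]  nu=[-5.6897]  x^+=[-0.6114, -1.6773]  P^+=[0.1940 -0.1281; -0.1281 0.6018]

x_post = [-0.6114, -1.6773]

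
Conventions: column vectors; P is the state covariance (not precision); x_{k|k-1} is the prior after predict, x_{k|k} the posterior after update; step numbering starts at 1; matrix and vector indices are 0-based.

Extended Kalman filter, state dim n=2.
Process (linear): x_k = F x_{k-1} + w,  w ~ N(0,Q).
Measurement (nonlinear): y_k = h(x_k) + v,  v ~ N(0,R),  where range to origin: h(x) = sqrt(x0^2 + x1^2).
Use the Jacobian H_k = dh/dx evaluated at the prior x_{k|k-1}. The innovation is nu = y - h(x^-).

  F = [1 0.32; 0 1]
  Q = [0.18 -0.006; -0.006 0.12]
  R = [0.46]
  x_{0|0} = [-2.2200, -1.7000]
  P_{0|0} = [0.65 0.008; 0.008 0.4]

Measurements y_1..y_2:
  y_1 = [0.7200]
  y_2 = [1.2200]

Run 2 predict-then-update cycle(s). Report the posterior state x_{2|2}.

step 1: x^-=[-2.7640, -1.7000]  P^-=[0.8761 0.1300; 0.1300 0.5200]  H_jac=[-0.8518 -0.5239]  S=[1.3544]  K=[-0.6013; -0.2829]  nu=[-2.5249]  x^+=[-1.2458, -0.9857]  P^+=[0.3864 -0.1004; -0.1004 0.4116]
step 2: x^-=[-1.5613, -0.9857]  P^-=[0.5444 0.0253; 0.0253 0.5316]  H_jac=[-0.8456 -0.5338]  S=[1.0236]  K=[-0.4629; -0.2982]  nu=[-0.6264]  x^+=[-1.2713, -0.7989]  P^+=[0.3250 -0.1160; -0.1160 0.4406]

x_post = [-1.2713, -0.7989]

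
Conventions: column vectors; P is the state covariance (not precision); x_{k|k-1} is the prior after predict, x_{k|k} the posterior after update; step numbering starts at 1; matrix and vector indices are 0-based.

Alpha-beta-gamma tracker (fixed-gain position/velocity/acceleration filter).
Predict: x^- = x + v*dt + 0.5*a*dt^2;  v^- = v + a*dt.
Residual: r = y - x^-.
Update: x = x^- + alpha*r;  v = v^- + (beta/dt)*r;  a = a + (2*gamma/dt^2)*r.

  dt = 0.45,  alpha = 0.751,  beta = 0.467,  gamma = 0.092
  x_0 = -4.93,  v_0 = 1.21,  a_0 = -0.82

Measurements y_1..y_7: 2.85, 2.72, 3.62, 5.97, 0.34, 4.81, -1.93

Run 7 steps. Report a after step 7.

step 1: x_pred=-4.4685  r=7.3185  x^+=1.0277  v^+=8.4360  a^+=5.8299
step 2: x_pred=5.4142  r=-2.6942  x^+=3.3908  v^+=8.2635  a^+=3.3819
step 3: x_pred=7.4518  r=-3.8318  x^+=4.5741  v^+=5.8088  a^+=-0.0999
step 4: x_pred=7.1780  r=-1.2080  x^+=6.2708  v^+=4.5102  a^+=-1.1975
step 5: x_pred=8.1791  r=-7.8391  x^+=2.2919  v^+=-4.1639  a^+=-8.3205
step 6: x_pred=-0.4243  r=5.2343  x^+=3.5067  v^+=-2.4761  a^+=-3.5644
step 7: x_pred=2.0315  r=-3.9615  x^+=-0.9436  v^+=-8.1913  a^+=-7.1640

a_post = -7.1640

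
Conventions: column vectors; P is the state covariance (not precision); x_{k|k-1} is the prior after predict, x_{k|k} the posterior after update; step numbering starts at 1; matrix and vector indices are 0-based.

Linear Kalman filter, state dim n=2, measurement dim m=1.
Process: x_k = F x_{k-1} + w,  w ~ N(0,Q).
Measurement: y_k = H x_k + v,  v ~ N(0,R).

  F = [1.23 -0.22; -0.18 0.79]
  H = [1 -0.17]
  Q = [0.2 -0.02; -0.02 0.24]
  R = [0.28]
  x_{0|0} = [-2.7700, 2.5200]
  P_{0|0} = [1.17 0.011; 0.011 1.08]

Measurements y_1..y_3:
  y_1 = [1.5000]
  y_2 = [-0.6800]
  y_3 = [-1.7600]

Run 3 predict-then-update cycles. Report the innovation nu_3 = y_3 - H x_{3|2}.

innov = [-1.3543]

step 1: x^-=[-3.9615, 2.4894]  P^-=[2.0164 -0.4556; -0.4556 0.9488]  S=[2.4787]  K=[0.8447; -0.2489]  nu=[5.8847]  x^+=[1.0095, 1.0248]  P^+=[0.2477 0.0655; 0.0655 0.7953]
step 2: x^-=[1.0162, 0.6279]  P^-=[0.5777 -0.1468; -0.1468 0.7257]  S=[0.9286]  K=[0.6490; -0.2909]  nu=[-1.5895]  x^+=[-0.0154, 1.0903]  P^+=[0.1866 0.0285; 0.0285 0.6471]
step 3: x^-=[-0.2588, 0.8641]  P^-=[0.4981 -0.1449; -0.1449 0.6418]  S=[0.8460]  K=[0.6180; -0.3003]  nu=[-1.3543]  x^+=[-1.0957, 1.2708]  P^+=[0.1751 0.0121; 0.0121 0.5655]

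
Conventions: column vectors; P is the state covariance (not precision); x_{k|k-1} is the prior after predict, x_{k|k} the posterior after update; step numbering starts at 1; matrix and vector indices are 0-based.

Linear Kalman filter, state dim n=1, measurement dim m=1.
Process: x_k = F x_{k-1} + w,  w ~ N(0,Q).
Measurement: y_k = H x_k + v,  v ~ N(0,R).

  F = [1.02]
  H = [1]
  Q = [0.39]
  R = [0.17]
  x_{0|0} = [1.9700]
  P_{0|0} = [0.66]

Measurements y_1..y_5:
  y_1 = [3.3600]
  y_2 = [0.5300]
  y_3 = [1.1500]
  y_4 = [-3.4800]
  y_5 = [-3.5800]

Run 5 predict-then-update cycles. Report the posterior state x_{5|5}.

step 1: x^-=[2.0094]  P^-=[1.0767]  S=[1.2467]  K=[0.8636]  nu=[1.3506]  x^+=[3.1758]  P^+=[0.1468]
step 2: x^-=[3.2393]  P^-=[0.5427]  S=[0.7127]  K=[0.7615]  nu=[-2.7093]  x^+=[1.1762]  P^+=[0.1295]
step 3: x^-=[1.1997]  P^-=[0.5247]  S=[0.6947]  K=[0.7553]  nu=[-0.0497]  x^+=[1.1622]  P^+=[0.1284]
step 4: x^-=[1.1854]  P^-=[0.5236]  S=[0.6936]  K=[0.7549]  nu=[-4.6654]  x^+=[-2.3365]  P^+=[0.1283]
step 5: x^-=[-2.3832]  P^-=[0.5235]  S=[0.6935]  K=[0.7549]  nu=[-1.1968]  x^+=[-3.2866]  P^+=[0.1283]

x_post = [-3.2866]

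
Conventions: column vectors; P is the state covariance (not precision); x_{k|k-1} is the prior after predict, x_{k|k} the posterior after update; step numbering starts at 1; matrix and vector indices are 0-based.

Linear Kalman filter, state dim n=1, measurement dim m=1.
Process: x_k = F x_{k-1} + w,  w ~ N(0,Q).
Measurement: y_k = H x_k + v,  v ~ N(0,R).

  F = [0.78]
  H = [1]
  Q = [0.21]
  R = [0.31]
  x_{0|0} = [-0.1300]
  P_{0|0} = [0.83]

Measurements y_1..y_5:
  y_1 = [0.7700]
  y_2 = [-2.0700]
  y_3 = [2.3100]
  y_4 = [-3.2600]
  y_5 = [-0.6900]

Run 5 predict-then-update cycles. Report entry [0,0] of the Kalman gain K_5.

step 1: x^-=[-0.1014]  P^-=[0.7150]  S=[1.0250]  K=[0.6976]  nu=[0.8714]  x^+=[0.5064]  P^+=[0.2162]
step 2: x^-=[0.3950]  P^-=[0.3416]  S=[0.6516]  K=[0.5242]  nu=[-2.4650]  x^+=[-0.8972]  P^+=[0.1625]
step 3: x^-=[-0.6998]  P^-=[0.3089]  S=[0.6189]  K=[0.4991]  nu=[3.0098]  x^+=[0.8023]  P^+=[0.1547]
step 4: x^-=[0.6258]  P^-=[0.3041]  S=[0.6141]  K=[0.4952]  nu=[-3.8858]  x^+=[-1.2985]  P^+=[0.1535]
step 5: x^-=[-1.0128]  P^-=[0.3034]  S=[0.6134]  K=[0.4946]  nu=[0.3228]  x^+=[-0.8532]  P^+=[0.1533]

K[0,0] = 0.4946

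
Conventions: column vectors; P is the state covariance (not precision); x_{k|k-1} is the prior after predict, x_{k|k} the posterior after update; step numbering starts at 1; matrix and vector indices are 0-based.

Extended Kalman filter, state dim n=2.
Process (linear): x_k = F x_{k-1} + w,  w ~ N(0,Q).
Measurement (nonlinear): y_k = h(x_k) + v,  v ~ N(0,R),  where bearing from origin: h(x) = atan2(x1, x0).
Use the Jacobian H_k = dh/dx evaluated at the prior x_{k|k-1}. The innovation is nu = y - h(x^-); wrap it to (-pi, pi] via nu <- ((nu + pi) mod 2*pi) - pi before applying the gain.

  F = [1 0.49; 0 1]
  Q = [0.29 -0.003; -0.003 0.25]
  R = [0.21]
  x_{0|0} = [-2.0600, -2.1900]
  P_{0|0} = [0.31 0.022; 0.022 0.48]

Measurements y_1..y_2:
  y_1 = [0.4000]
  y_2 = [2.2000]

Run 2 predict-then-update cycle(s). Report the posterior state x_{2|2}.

x_post = [-4.8566, -3.2150]

step 1: x^-=[-3.1331, -2.1900]  P^-=[0.7368 0.2542; 0.2542 0.7300]  H_jac=[0.1499 -0.2144]  S=[0.2438]  K=[0.2294; -0.4858]  nu=[2.9315]  x^+=[-2.4606, -3.6141]  P^+=[0.7240 0.2814; 0.2814 0.6725]
step 2: x^-=[-4.2315, -3.6141]  P^-=[1.4512 0.6079; 0.6079 0.9225]  H_jac=[0.1167 -0.1366]  S=[0.2276]  K=[0.3792; -0.2421]  nu=[-1.6485]  x^+=[-4.8566, -3.2150]  P^+=[1.4185 0.6288; 0.6288 0.9091]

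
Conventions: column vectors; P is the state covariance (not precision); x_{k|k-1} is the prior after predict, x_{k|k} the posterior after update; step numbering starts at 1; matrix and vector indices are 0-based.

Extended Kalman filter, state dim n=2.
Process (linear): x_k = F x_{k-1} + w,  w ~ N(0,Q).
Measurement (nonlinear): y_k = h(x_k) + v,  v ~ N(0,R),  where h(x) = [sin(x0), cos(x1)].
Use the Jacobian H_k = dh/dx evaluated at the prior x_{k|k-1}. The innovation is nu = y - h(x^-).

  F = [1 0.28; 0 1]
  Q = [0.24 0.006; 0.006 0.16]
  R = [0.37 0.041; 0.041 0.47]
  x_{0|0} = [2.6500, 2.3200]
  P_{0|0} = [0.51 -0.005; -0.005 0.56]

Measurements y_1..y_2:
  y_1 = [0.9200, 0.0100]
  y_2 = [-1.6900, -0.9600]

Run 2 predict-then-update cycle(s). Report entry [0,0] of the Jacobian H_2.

step 1: x^-=[3.2996, 2.3200]  P^-=[0.7911 0.1578; 0.1578 0.7200]  H_jac=[-0.9875 0.0000; 0.0000 -0.7322]  S=[1.1415 0.1551; 0.1551 0.8560]  K=[-0.6829 -0.0112; -0.0542 -0.6061]  nu=[1.0774, 0.6911]  x^+=[2.5561, 1.8428]  P^+=[0.2563 0.0455; 0.0455 0.3920]
step 2: x^-=[3.0721, 1.8428]  P^-=[0.5525 0.1612; 0.1612 0.5520]  H_jac=[-0.9976 0.0000; 0.0000 -0.9632]  S=[0.9198 0.1959; 0.1959 0.9822]  K=[-0.5906 -0.0403; -0.0622 -0.5290]  nu=[-1.7594, -0.6913]  x^+=[4.1391, 2.3179]  P^+=[0.2207 0.0448; 0.0448 0.2608]

H_jac[0,0] = -0.9976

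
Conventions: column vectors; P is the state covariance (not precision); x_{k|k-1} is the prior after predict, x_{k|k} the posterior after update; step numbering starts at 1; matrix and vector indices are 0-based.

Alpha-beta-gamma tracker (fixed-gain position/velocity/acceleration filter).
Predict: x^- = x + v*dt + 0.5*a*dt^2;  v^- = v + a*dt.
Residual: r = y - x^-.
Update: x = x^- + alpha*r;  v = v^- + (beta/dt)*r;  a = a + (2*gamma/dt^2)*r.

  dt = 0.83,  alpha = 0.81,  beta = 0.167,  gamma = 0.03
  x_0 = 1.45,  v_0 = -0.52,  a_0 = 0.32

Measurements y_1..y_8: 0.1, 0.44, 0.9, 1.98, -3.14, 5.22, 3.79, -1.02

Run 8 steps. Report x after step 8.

x_post = 0.2031

step 1: x_pred=1.1286  r=-1.0286  x^+=0.2954  v^+=-0.4614  a^+=0.2304
step 2: x_pred=-0.0081  r=0.4481  x^+=0.3549  v^+=-0.1800  a^+=0.2694
step 3: x_pred=0.2983  r=0.6017  x^+=0.7857  v^+=0.1647  a^+=0.3218
step 4: x_pred=1.0333  r=0.9467  x^+=1.8001  v^+=0.6224  a^+=0.4043
step 5: x_pred=2.4559  r=-5.5959  x^+=-2.0768  v^+=-0.1680  a^+=-0.0831
step 6: x_pred=-2.2448  r=7.4648  x^+=3.8017  v^+=1.2650  a^+=0.5671
step 7: x_pred=5.0470  r=-1.2570  x^+=4.0288  v^+=1.4828  a^+=0.4576
step 8: x_pred=5.4171  r=-6.4371  x^+=0.2031  v^+=0.5674  a^+=-0.1030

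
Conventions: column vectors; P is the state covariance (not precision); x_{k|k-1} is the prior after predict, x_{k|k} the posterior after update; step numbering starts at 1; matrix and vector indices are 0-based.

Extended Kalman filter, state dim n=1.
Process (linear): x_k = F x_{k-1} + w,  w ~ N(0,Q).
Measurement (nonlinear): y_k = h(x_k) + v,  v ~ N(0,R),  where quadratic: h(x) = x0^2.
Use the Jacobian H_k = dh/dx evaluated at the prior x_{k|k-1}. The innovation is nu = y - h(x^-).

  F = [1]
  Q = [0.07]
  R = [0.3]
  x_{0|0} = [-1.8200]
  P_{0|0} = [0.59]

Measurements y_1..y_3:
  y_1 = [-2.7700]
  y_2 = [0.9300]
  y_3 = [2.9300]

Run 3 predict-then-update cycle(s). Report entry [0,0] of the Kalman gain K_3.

step 1: x^-=[-1.8200]  P^-=[0.6600]  H_jac=[-3.6400]  S=[9.0447]  K=[-0.2656]  nu=[-6.0824]  x^+=[-0.2044]  P^+=[0.0219]
step 2: x^-=[-0.2044]  P^-=[0.0919]  H_jac=[-0.4089]  S=[0.3154]  K=[-0.1191]  nu=[0.8882]  x^+=[-0.3103]  P^+=[0.0874]
step 3: x^-=[-0.3103]  P^-=[0.1574]  H_jac=[-0.6205]  S=[0.3606]  K=[-0.2709]  nu=[2.8337]  x^+=[-1.0778]  P^+=[0.1310]

K[0,0] = -0.2709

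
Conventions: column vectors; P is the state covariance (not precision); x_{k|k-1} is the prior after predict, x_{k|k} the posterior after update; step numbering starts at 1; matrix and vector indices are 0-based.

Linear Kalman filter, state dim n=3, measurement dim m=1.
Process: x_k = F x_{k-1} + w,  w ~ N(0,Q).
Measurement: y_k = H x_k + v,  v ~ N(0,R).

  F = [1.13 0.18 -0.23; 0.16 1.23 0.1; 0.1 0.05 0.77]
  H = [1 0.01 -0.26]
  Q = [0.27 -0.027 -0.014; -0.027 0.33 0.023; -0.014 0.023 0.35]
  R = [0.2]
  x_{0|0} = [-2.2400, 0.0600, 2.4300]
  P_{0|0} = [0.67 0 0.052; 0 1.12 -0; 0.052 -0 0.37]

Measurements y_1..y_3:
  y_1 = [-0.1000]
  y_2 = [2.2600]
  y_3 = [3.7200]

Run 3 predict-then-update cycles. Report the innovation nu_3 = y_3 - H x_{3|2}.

step 1: x^-=[-3.0793, -0.0416, 1.6501]  P^-=[1.1544 0.3376 0.0503; 0.3376 2.0470 0.1380; 0.0503 0.1380 0.5869]  S=[1.3741]  K=[0.8330; 0.2344; -0.0734]  nu=[3.4087]  x^+=[-0.2398, 0.7575, 1.3998]  P^+=[0.2008 0.0692 0.1344; 0.0692 1.9714 0.1617; 0.1344 0.1617 0.5795]
step 2: x^-=[-0.4565, 1.0334, 1.0918]  P^-=[0.5659 0.4981 0.0633; 0.4981 3.3948 0.3730; 0.0633 0.3730 0.7343]  S=[0.7910]  K=[0.7009; 0.5500; -0.1566]  nu=[2.9901]  x^+=[1.6393, 2.6779, 0.6235]  P^+=[0.1773 0.1931 0.1502; 0.1931 3.1556 0.4411; 0.1502 0.4411 0.7149]
step 3: x^-=[2.1910, 3.6185, 0.7779]  P^-=[0.6004 0.8558 0.1055; 0.8558 5.3051 0.7402; 0.1055 0.7402 0.8426]  S=[0.8164]  K=[0.7124; 0.8776; -0.1301]  nu=[1.6951]  x^+=[3.3986, 5.1060, 0.5574]  P^+=[0.1861 0.3454 0.1811; 0.3454 4.6763 0.8334; 0.1811 0.8334 0.8288]

innov = [1.6951]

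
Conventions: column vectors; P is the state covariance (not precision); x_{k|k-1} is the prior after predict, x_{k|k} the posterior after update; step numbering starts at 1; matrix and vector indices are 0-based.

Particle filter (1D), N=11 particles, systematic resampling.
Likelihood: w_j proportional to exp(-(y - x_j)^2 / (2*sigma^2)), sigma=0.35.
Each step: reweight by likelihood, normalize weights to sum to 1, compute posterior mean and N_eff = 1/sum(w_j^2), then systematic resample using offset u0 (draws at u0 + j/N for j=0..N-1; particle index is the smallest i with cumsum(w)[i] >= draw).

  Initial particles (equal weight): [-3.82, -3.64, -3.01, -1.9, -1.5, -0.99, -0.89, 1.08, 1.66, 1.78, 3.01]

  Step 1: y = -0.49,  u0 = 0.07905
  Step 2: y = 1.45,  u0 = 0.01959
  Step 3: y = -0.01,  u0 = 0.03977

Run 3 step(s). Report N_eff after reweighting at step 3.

step 1: w=[0.0000, 0.0000, 0.0000, 0.0003, 0.0173, 0.4019, 0.5803, 0.0000, 0.0000, 0.0000, 0.0000]  mean=-0.9410  Neff=2.0054  idx=[5, 5, 5, 5, 6, 6, 6, 6, 6, 6, 6]
step 2: w=[0.0188, 0.0188, 0.0188, 0.0188, 0.1321, 0.1321, 0.1321, 0.1321, 0.1321, 0.1321, 0.1321]  mean=-0.8975  Neff=8.0898  idx=[1, 4, 4, 5, 6, 7, 7, 8, 9, 9, 10]
step 3: w=[0.0447, 0.0955, 0.0955, 0.0955, 0.0955, 0.0955, 0.0955, 0.0955, 0.0955, 0.0955, 0.0955]  mean=-0.8945  Neff=10.7231  idx=[0, 1, 2, 3, 4, 5, 6, 7, 8, 9, 10]

N_eff = 10.7231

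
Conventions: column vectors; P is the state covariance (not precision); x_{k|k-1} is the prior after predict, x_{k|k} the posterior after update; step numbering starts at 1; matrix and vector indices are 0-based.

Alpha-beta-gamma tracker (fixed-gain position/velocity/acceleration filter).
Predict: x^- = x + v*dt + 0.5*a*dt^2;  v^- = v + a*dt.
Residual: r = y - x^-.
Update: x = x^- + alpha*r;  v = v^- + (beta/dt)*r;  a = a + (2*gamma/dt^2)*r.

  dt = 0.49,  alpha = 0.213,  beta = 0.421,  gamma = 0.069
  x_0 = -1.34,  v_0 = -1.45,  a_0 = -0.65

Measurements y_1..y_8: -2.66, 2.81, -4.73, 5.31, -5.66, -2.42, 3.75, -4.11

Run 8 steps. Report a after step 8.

step 1: x_pred=-2.1285  r=-0.5315  x^+=-2.2417  v^+=-2.2251  a^+=-0.9555
step 2: x_pred=-3.4468  r=6.2568  x^+=-2.1141  v^+=2.6824  a^+=2.6407
step 3: x_pred=-0.4827  r=-4.2473  x^+=-1.3874  v^+=0.3271  a^+=0.1995
step 4: x_pred=-1.2031  r=6.5131  x^+=0.1842  v^+=6.0208  a^+=3.9430
step 5: x_pred=3.6077  r=-9.2677  x^+=1.6337  v^+=-0.0098  a^+=-1.3837
step 6: x_pred=1.4628  r=-3.8828  x^+=0.6357  v^+=-4.0238  a^+=-3.6154
step 7: x_pred=-1.7700  r=5.5200  x^+=-0.5942  v^+=-1.0527  a^+=-0.4427
step 8: x_pred=-1.1632  r=-2.9468  x^+=-1.7909  v^+=-3.8015  a^+=-2.1364

a_post = -2.1364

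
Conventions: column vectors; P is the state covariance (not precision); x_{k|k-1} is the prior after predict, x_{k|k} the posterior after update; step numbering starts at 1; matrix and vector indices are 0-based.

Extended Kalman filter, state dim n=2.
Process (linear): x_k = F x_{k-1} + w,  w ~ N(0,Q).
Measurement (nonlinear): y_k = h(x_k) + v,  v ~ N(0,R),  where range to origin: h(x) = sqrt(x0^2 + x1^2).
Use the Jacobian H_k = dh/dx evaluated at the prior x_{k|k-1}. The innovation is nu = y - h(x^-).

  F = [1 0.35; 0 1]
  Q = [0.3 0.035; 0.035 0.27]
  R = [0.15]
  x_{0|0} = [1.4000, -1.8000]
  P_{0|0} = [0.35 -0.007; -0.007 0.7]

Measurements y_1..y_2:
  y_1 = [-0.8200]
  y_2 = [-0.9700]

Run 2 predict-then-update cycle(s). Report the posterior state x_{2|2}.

x_post = [-0.7968, -0.2250]

step 1: x^-=[0.7700, -1.8000]  P^-=[0.7308 0.2730; 0.2730 0.9700]  H_jac=[0.3933 -0.9194]  S=[0.8856]  K=[0.0412; -0.8858]  nu=[-2.7778]  x^+=[0.6557, 0.6606]  P^+=[0.7293 0.3053; 0.3053 0.2751]
step 2: x^-=[0.8869, 0.6606]  P^-=[1.2768 0.4366; 0.4366 0.5451]  H_jac=[0.8020 0.5974]  S=[1.5840]  K=[0.8111; 0.4266]  nu=[-2.0759]  x^+=[-0.7968, -0.2250]  P^+=[0.2348 -0.1115; -0.1115 0.2568]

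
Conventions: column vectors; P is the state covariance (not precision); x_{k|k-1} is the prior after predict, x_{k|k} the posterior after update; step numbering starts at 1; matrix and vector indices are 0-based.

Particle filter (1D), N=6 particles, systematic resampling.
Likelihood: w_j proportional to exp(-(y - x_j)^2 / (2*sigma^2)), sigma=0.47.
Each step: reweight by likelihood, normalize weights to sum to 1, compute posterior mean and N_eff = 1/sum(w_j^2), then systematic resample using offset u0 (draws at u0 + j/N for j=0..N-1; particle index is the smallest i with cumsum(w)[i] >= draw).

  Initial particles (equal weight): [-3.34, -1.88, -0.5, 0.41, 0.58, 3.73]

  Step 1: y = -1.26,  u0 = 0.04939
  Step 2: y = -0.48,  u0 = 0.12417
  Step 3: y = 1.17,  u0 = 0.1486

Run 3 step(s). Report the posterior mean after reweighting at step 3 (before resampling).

post_mean = -0.5000

step 1: w=[0.0001, 0.6056, 0.3911, 0.0026, 0.0007, 0.0000]  mean=-1.3328  Neff=1.9244  idx=[1, 1, 1, 1, 2, 2]
step 2: w=[0.0058, 0.0058, 0.0058, 0.0058, 0.4884, 0.4884]  mean=-0.5319  Neff=2.0953  idx=[4, 4, 4, 5, 5, 5]
step 3: w=[0.1667, 0.1667, 0.1667, 0.1667, 0.1667, 0.1667]  mean=-0.5000  Neff=6.0000  idx=[0, 1, 2, 3, 4, 5]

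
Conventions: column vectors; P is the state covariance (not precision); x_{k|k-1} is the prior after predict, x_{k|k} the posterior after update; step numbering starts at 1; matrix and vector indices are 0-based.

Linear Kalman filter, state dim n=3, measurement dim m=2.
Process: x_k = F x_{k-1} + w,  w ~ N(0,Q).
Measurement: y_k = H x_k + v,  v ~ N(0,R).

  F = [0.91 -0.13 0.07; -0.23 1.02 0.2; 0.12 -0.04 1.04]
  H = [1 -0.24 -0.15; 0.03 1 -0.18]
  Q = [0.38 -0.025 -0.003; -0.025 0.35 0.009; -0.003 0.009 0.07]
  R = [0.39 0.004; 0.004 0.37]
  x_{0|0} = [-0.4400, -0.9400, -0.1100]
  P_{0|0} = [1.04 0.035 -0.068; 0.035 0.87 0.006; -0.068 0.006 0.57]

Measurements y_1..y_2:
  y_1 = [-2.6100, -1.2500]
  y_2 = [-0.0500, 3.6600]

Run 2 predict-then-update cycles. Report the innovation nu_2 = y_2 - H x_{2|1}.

step 1: x^-=[-0.2859, -0.8796, -0.1296]  P^-=[1.2417 -0.3275 0.0890; -0.3275 1.3252 0.0889; 0.0890 0.0889 0.6851]  S=[1.8603 -0.6094; -0.6094 1.6659]  K=[0.7297 0.0831; -0.1121 0.7390; -0.0285 -0.0295]  nu=[-2.5546, -0.3852]  x^+=[-2.1821, -0.8778, -0.0454]  P^+=[0.3134 0.0454 0.1173; 0.0454 0.2911 0.1084; 0.1173 0.1084 0.6831]
step 2: x^-=[-1.8748, -0.4025, -0.2740]  P^-=[0.6500 -0.0518 0.1771; -0.0518 0.7090 0.2255; 0.1771 0.2255 0.8337]  S=[1.0876 -0.2323; -0.2323 1.0204]  K=[0.6005 0.0738; -0.1005 0.6306; 0.0158 0.0827]  nu=[1.6871, 4.0695]  x^+=[-0.5614, 1.9944, 0.0891]  P^+=[0.2729 0.0526 0.1724; 0.0526 0.2627 0.1744; 0.1724 0.1744 0.8270]

innov = [1.6871, 4.0695]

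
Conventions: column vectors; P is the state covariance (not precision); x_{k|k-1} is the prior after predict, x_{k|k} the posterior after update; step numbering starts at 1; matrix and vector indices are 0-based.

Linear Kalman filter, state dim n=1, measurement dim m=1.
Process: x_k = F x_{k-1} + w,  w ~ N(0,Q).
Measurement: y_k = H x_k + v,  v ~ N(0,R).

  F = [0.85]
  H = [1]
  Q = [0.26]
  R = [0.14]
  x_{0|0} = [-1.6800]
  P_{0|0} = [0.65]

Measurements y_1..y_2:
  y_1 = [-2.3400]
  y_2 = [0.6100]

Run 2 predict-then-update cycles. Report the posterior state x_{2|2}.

step 1: x^-=[-1.4280]  P^-=[0.7296]  S=[0.8696]  K=[0.8390]  nu=[-0.9120]  x^+=[-2.1932]  P^+=[0.1175]
step 2: x^-=[-1.8642]  P^-=[0.3449]  S=[0.4849]  K=[0.7113]  nu=[2.4742]  x^+=[-0.1044]  P^+=[0.0996]

x_post = [-0.1044]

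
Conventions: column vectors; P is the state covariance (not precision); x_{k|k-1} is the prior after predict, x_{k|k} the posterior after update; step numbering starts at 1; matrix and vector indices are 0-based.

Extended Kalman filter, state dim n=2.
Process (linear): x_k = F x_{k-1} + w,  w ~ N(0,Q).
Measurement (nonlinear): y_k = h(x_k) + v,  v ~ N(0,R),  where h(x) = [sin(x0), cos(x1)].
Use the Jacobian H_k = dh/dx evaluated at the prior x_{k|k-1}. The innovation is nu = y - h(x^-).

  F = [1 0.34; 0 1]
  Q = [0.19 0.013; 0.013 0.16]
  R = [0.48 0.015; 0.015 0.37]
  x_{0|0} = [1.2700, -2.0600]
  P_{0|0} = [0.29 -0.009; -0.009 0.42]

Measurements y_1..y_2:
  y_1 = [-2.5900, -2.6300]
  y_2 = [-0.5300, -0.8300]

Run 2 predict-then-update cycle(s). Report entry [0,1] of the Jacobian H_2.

step 1: x^-=[0.5696, -2.0600]  P^-=[0.5224 0.1468; 0.1468 0.5800]  H_jac=[0.8421 0.0000; 0.0000 0.8827]  S=[0.8505 0.1241; 0.1241 0.8219]  K=[0.5054 0.0813; 0.0557 0.6145]  nu=[-3.1293, -2.1601]  x^+=[-1.1877, -3.5616]  P^+=[0.2895 0.0427; 0.0427 0.2585]
step 2: x^-=[-2.3986, -3.5616]  P^-=[0.5384 0.1436; 0.1436 0.4185]  H_jac=[-0.7365 0.0000; 0.0000 -0.4077]  S=[0.7720 0.0581; 0.0581 0.4396]  K=[-0.5087 -0.0659; -0.1088 -0.3738]  nu=[0.1465, 0.0831]  x^+=[-2.4786, -3.6086]  P^+=[0.3329 0.0785; 0.0785 0.3432]

H_jac[0,1] = 0.0000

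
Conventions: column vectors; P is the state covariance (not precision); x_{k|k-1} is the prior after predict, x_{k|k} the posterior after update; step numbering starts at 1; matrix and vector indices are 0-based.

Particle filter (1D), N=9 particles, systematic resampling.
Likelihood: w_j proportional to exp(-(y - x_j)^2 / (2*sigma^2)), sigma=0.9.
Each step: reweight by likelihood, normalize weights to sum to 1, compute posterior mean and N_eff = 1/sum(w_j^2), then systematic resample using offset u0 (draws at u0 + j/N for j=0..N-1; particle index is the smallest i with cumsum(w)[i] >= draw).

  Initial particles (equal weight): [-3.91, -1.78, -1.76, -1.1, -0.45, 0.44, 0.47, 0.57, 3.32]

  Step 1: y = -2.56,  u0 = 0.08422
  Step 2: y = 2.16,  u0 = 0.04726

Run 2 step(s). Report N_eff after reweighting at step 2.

N_eff = 1.2519

step 1: w=[0.1601, 0.3388, 0.3323, 0.1323, 0.0316, 0.0019, 0.0017, 0.0012, 0.0000]  mean=-1.9717  Neff=3.7118  idx=[0, 1, 1, 1, 2, 2, 2, 3, 4]
step 2: w=[0.0000, 0.0041, 0.0041, 0.0041, 0.0045, 0.0045, 0.0045, 0.0844, 0.8897]  mean=-0.5391  Neff=1.2519  idx=[7, 8, 8, 8, 8, 8, 8, 8, 8]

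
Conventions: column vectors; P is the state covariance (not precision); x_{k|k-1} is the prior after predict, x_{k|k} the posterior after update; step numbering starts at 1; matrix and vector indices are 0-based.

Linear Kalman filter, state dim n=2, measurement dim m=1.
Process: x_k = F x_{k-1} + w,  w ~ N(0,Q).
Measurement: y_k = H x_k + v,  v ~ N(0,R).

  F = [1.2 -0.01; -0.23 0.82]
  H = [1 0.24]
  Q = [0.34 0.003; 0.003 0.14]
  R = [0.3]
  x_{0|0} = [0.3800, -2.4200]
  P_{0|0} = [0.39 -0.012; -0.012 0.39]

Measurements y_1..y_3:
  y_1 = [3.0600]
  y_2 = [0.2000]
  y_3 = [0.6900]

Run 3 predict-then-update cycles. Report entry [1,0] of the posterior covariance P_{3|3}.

step 1: x^-=[0.4802, -2.0718]  P^-=[0.9019 -0.1197; -0.1197 0.4274]  S=[1.1691]  K=[0.7469; -0.0146]  nu=[3.0770]  x^+=[2.7784, -2.1168]  P^+=[0.2497 -0.1069; -0.1069 0.4271]
step 2: x^-=[3.3553, -2.3748]  P^-=[0.7022 -0.1749; -0.1749 0.4807]  S=[0.9460]  K=[0.6980; -0.0629]  nu=[-2.5853]  x^+=[1.5508, -2.2122]  P^+=[0.2414 -0.1333; -0.1333 0.4770]
step 3: x^-=[1.8831, -2.1707]  P^-=[0.6909 -0.1991; -0.1991 0.5238]  S=[0.9255]  K=[0.6949; -0.0792]  nu=[-0.6722]  x^+=[1.4161, -2.1175]  P^+=[0.2440 -0.1481; -0.1481 0.5180]

P_post[1,0] = -0.1481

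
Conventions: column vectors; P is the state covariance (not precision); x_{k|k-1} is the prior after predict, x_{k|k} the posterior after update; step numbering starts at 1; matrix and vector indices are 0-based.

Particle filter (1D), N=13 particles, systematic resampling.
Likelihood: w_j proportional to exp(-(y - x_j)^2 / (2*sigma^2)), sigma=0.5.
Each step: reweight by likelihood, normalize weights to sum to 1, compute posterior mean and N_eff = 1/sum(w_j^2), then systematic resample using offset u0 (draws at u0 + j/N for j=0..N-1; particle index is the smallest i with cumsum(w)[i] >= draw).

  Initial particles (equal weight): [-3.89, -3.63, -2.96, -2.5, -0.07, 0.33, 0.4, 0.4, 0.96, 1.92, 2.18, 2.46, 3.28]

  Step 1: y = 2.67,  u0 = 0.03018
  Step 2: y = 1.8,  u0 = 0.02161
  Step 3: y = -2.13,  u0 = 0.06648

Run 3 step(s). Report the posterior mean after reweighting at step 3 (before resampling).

post_mean = 1.9242

step 1: w=[0.0000, 0.0000, 0.0000, 0.0000, 0.0000, 0.0000, 0.0000, 0.0000, 0.0012, 0.1389, 0.2647, 0.3918, 0.2033]  mean=2.4756  Neff=3.5186  idx=[9, 9, 10, 10, 10, 11, 11, 11, 11, 11, 12, 12, 12]
step 2: w=[0.1537, 0.1537, 0.1185, 0.1185, 0.1185, 0.0662, 0.0662, 0.0662, 0.0662, 0.0662, 0.0020, 0.0020, 0.0020]  mean=2.1993  Neff=8.9818  idx=[0, 0, 1, 1, 2, 2, 3, 4, 4, 5, 6, 8, 9]
step 3: w=[0.2460, 0.2460, 0.2460, 0.2460, 0.0032, 0.0032, 0.0032, 0.0032, 0.0032, 0.0000, 0.0000, 0.0000, 0.0000]  mean=1.9242  Neff=4.1303  idx=[0, 0, 0, 1, 1, 1, 2, 2, 2, 3, 3, 3, 5]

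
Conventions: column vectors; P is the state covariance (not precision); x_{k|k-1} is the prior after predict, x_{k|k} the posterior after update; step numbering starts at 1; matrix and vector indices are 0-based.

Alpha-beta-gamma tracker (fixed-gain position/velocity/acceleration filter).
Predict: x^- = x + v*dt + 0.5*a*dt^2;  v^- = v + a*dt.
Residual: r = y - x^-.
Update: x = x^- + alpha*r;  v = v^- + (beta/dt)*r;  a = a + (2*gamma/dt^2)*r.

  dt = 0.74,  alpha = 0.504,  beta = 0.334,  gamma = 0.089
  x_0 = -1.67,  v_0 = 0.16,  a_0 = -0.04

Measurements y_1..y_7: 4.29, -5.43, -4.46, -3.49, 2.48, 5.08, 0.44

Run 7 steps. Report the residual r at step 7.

resid = -5.2232

step 1: x_pred=-1.5626  r=5.8526  x^+=1.3871  v^+=2.7720  a^+=1.8624
step 2: x_pred=3.9483  r=-9.3783  x^+=-0.7784  v^+=-0.0828  a^+=-1.1861
step 3: x_pred=-1.1644  r=-3.2956  x^+=-2.8254  v^+=-2.4480  a^+=-2.2573
step 4: x_pred=-5.2549  r=1.7649  x^+=-4.3654  v^+=-3.3218  a^+=-1.6836
step 5: x_pred=-7.2845  r=9.7645  x^+=-2.3632  v^+=-0.1605  a^+=1.4904
step 6: x_pred=-2.0739  r=7.1539  x^+=1.5317  v^+=4.1713  a^+=3.8158
step 7: x_pred=5.6632  r=-5.2232  x^+=3.0307  v^+=4.6375  a^+=2.1179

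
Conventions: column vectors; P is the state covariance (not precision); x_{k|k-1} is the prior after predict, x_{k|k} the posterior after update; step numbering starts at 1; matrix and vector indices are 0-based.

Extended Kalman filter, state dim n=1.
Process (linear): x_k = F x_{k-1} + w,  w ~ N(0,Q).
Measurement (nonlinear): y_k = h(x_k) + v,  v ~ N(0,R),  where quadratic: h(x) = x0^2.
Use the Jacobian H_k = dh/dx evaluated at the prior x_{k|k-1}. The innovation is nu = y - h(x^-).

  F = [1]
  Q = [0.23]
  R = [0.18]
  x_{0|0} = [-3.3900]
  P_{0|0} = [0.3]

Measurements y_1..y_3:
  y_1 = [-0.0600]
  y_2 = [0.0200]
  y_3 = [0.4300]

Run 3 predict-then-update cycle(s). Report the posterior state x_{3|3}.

x_post = [-0.7304]

step 1: x^-=[-3.3900]  P^-=[0.5300]  H_jac=[-6.7800]  S=[24.5433]  K=[-0.1464]  nu=[-11.5521]  x^+=[-1.6986]  P^+=[0.0039]
step 2: x^-=[-1.6986]  P^-=[0.2339]  H_jac=[-3.3973]  S=[2.8794]  K=[-0.2760]  nu=[-2.8654]  x^+=[-0.9079]  P^+=[0.0146]
step 3: x^-=[-0.9079]  P^-=[0.2446]  H_jac=[-1.8159]  S=[0.9866]  K=[-0.4502]  nu=[-0.3943]  x^+=[-0.7304]  P^+=[0.0446]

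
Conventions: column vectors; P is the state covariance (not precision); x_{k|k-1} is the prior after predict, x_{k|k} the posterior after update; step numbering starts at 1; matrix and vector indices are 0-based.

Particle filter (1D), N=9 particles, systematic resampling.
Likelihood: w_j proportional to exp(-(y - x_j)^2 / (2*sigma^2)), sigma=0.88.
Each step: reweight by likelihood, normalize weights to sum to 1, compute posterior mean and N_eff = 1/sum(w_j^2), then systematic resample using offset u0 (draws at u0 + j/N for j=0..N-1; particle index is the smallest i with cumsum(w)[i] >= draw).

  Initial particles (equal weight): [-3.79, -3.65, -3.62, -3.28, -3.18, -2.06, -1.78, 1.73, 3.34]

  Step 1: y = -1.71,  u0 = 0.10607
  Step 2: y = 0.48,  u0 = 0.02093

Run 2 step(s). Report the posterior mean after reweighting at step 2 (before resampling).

step 1: w=[0.0234, 0.0336, 0.0362, 0.0778, 0.0947, 0.3531, 0.3809, 0.0002, 0.0000]  mean=-2.3041  Neff=3.4746  idx=[3, 4, 5, 5, 5, 6, 6, 6, 6]
step 2: w=[0.0006, 0.0009, 0.0797, 0.0797, 0.0797, 0.1898, 0.1898, 0.1898, 0.1898]  mean=-1.8491  Neff=6.1261  idx=[2, 3, 5, 5, 6, 6, 7, 7, 8]

post_mean = -1.8491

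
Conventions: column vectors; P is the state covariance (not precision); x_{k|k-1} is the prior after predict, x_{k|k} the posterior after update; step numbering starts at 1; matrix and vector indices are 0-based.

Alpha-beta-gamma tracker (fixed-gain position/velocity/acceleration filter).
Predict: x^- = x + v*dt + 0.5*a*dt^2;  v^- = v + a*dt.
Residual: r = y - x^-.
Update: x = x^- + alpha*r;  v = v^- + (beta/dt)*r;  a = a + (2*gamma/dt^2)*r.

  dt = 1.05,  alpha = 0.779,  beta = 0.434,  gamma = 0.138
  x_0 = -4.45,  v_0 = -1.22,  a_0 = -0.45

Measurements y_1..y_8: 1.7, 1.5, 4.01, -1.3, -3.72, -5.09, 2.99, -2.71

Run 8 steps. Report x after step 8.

step 1: x_pred=-5.9791  r=7.6791  x^+=0.0029  v^+=1.4815  a^+=1.4724
step 2: x_pred=2.3702  r=-0.8702  x^+=1.6923  v^+=2.6678  a^+=1.2545
step 3: x_pred=5.1851  r=-1.1751  x^+=4.2697  v^+=3.4994  a^+=0.9604
step 4: x_pred=8.4735  r=-9.7735  x^+=0.8599  v^+=0.4681  a^+=-1.4863
step 5: x_pred=0.5321  r=-4.2521  x^+=-2.7803  v^+=-2.8501  a^+=-2.5508
step 6: x_pred=-7.1790  r=2.0890  x^+=-5.5517  v^+=-4.6650  a^+=-2.0278
step 7: x_pred=-11.5677  r=14.5577  x^+=-0.2273  v^+=-0.7770  a^+=1.6166
step 8: x_pred=-0.1520  r=-2.5580  x^+=-2.1447  v^+=-0.1369  a^+=0.9762

x_post = -2.1447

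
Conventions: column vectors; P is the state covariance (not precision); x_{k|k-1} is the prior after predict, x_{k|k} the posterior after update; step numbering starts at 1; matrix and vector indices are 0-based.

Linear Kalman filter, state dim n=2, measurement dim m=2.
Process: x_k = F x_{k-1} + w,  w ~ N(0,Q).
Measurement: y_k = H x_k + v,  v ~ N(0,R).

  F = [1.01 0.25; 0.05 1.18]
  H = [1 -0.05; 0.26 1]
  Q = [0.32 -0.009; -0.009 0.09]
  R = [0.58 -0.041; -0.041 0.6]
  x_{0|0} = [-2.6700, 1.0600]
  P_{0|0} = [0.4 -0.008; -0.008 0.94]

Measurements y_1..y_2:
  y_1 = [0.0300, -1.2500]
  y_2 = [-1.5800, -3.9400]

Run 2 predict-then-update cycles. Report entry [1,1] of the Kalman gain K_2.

step 1: x^-=[-2.4317, 1.1173]  P^-=[0.7828 0.2789; 0.2789 1.3989]  S=[1.3384 0.3678; 0.3678 2.1968]  K=[0.5389 0.1294; -0.0293 0.6747]  nu=[2.5176, -1.7351]  x^+=[-1.2994, -0.1272]  P^+=[0.3060 -0.0241; -0.0241 0.4123]
step 2: x^-=[-1.3442, -0.2150]  P^-=[0.6458 0.0991; 0.0991 0.6620]  S=[1.2176 0.1916; 0.1916 1.3572]  K=[0.5066 0.1252; -0.0261 0.5104]  nu=[-0.2465, -3.3755]  x^+=[-1.8918, -1.9316]  P^+=[0.2877 -0.0204; -0.0204 0.3127]

K[1,1] = 0.5104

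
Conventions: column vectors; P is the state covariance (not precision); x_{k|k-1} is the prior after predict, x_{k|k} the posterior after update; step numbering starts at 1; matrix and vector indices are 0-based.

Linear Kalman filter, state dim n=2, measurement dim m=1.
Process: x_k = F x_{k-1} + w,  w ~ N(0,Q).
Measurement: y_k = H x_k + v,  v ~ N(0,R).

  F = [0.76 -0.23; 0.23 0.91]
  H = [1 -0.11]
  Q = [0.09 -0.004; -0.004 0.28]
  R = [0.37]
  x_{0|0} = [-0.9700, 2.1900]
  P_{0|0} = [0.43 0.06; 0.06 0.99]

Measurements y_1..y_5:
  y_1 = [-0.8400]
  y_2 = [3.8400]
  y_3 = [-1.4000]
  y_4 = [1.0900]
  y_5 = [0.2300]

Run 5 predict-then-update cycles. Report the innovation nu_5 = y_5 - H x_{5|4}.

step 1: x^-=[-1.2409, 1.7698]  P^-=[0.3698 -0.0977; -0.0977 1.1477]  S=[0.7751]  K=[0.4909; -0.2889]  nu=[0.5956]  x^+=[-0.9485, 1.5977]  P^+=[0.1830 0.0122; 0.0122 1.0830]
step 2: x^-=[-1.0884, 1.2358]  P^-=[0.2487 -0.1909; -0.1909 1.1916]  S=[0.6751]  K=[0.3995; -0.4769]  nu=[5.0643]  x^+=[0.9348, -1.1793]  P^+=[0.1410 -0.0623; -0.0623 1.0381]
step 3: x^-=[0.9817, -0.8582]  P^-=[0.2481 -0.2364; -0.2364 1.1210]  S=[0.6837]  K=[0.4009; -0.5261]  nu=[-2.4761]  x^+=[-0.0111, 0.4446]  P^+=[0.1382 -0.0922; -0.0922 0.9318]
step 4: x^-=[-0.1107, 0.4020]  P^-=[0.2513 -0.2337; -0.2337 1.0203]  S=[0.6851]  K=[0.4044; -0.5050]  nu=[1.2449]  x^+=[0.3928, -0.2266]  P^+=[0.1393 -0.0938; -0.0938 0.8456]
step 5: x^-=[0.3506, -0.1159]  P^-=[0.2480 -0.2166; -0.2166 0.9483]  S=[0.6771]  K=[0.4014; -0.4739]  nu=[-0.1334]  x^+=[0.2971, -0.0527]  P^+=[0.1389 -0.0877; -0.0877 0.7963]

innov = [-0.1334]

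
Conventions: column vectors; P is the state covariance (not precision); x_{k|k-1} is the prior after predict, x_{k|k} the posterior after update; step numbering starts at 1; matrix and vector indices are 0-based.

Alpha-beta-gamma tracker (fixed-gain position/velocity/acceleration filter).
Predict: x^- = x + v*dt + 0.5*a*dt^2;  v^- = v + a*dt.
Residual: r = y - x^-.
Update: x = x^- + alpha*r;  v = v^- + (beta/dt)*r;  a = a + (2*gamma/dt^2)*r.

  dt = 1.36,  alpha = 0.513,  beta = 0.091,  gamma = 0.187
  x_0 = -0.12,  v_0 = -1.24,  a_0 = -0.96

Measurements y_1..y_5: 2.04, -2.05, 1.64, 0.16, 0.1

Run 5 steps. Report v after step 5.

v_post = 3.7786

step 1: x_pred=-2.6942  r=4.7342  x^+=-0.2656  v^+=-2.2288  a^+=-0.0027
step 2: x_pred=-3.2993  r=1.2493  x^+=-2.6584  v^+=-2.1489  a^+=0.2499
step 3: x_pred=-5.3498  r=6.9898  x^+=-1.7640  v^+=-1.3414  a^+=1.6633
step 4: x_pred=-2.0501  r=2.2101  x^+=-0.9163  v^+=1.0686  a^+=2.1102
step 5: x_pred=2.4884  r=-2.3884  x^+=1.2632  v^+=3.7786  a^+=1.6272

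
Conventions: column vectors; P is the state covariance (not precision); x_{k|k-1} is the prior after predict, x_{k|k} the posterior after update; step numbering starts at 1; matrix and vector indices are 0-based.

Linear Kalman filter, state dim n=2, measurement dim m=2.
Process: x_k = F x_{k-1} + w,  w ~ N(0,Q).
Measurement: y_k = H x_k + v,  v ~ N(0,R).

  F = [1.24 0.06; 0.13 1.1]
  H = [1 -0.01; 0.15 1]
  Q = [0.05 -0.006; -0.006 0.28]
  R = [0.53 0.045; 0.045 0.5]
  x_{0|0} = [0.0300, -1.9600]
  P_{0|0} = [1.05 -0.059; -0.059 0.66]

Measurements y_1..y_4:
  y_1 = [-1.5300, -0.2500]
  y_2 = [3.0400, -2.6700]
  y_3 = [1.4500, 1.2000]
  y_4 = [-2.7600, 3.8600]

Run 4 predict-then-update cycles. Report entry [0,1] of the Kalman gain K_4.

K[0,1] = 0.0471

step 1: x^-=[-0.0804, -2.1521]  P^-=[1.6581 0.1259; 0.1259 1.0795]  S=[2.1857 0.4086; 0.4086 1.6545]  K=[0.7504 0.0411; -0.0749 0.6823]  nu=[-1.4711, 1.9142]  x^+=[-1.1056, -0.7358]  P^+=[0.3995 -0.0056; -0.0056 0.3386]
step 2: x^-=[-1.4151, -0.9531]  P^-=[0.6646 0.0731; 0.0731 0.6949]  S=[1.1932 0.2107; 0.2107 1.2318]  K=[0.5482 0.0465; -0.0472 0.5811]  nu=[4.4456, -1.5046]  x^+=[0.9519, -2.0373]  P^+=[0.2927 0.0040; 0.0040 0.2878]
step 3: x^-=[1.0581, -2.1173]  P^-=[0.5016 0.0657; 0.0657 0.6344]  S=[1.0304 0.1795; 0.1795 1.1654]  K=[0.4780 0.0473; -0.0398 0.5589]  nu=[0.3707, 3.1586]  x^+=[1.3848, -0.3666]  P^+=[0.2555 0.0068; 0.0068 0.2767]
step 4: x^-=[1.6951, -0.2233]  P^-=[0.4449 0.0628; 0.0628 0.6210]  S=[0.9737 0.1683; 0.1683 1.1499]  K=[0.4481 0.0471; -0.0375 0.5538]  nu=[-4.4573, 3.8290]  x^+=[-0.1220, 2.0645]  P^+=[0.2397 0.0078; 0.0078 0.2740]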